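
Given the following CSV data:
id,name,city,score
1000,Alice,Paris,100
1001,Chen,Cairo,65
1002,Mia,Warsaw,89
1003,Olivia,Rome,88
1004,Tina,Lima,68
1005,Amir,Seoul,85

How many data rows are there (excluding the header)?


Counting rows (excluding header):
Header: id,name,city,score
Data rows: 6

ANSWER: 6


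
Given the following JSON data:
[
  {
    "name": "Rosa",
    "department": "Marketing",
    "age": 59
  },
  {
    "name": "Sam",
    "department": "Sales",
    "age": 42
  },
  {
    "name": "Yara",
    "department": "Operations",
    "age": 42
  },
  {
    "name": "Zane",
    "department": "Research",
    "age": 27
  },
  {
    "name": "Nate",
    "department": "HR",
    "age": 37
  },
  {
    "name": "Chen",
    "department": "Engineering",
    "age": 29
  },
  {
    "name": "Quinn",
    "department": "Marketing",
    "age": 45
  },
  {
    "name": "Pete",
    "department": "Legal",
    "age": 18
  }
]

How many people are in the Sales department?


Scanning records for department = Sales
  Record 1: Sam
Count: 1

ANSWER: 1


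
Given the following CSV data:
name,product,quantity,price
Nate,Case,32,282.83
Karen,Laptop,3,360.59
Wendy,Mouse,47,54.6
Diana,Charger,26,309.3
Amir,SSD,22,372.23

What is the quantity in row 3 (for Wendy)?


Row 3: Wendy
Column 'quantity' = 47

ANSWER: 47


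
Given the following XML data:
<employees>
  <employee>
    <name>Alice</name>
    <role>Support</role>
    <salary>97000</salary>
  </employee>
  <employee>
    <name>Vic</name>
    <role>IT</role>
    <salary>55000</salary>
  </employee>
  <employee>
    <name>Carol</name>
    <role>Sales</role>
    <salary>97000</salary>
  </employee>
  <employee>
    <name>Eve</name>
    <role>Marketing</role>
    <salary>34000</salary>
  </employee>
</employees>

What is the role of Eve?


Searching for <employee> with <name>Eve</name>
Found at position 4
<role>Marketing</role>

ANSWER: Marketing


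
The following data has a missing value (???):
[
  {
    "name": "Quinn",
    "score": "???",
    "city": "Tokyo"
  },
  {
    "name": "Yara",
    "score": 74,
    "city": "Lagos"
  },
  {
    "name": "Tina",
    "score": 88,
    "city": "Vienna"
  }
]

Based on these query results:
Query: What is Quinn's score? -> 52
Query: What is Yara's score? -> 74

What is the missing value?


The missing value is Quinn's score
From query: Quinn's score = 52

ANSWER: 52


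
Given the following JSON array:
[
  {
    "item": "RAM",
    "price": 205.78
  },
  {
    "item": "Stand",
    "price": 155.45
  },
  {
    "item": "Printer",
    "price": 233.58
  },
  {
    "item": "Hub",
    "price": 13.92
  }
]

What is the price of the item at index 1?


Array index 1 -> Stand
price = 155.45

ANSWER: 155.45


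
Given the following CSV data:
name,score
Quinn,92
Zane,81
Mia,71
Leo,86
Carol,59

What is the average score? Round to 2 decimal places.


Scores: 92, 81, 71, 86, 59
Sum = 389
Count = 5
Average = 389 / 5 = 77.80

ANSWER: 77.80


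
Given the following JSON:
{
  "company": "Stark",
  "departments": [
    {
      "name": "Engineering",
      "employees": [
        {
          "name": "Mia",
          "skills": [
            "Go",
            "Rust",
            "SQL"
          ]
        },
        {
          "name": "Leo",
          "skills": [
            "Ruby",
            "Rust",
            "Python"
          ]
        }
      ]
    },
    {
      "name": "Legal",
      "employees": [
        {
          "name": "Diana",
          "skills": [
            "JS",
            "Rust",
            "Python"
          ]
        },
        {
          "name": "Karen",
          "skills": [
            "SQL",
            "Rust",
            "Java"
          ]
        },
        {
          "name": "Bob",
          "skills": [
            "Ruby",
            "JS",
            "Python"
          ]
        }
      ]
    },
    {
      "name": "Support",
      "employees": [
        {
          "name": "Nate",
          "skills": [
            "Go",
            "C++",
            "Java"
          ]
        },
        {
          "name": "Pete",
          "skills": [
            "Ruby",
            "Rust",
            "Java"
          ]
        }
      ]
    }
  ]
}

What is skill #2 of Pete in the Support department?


Path: departments[2].employees[1].skills[1]
Value: Rust

ANSWER: Rust


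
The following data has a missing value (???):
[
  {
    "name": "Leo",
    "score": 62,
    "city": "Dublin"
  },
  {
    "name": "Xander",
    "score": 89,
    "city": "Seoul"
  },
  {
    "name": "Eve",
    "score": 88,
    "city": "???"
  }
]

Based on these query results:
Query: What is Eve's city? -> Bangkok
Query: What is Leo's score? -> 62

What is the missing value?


The missing value is Eve's city
From query: Eve's city = Bangkok

ANSWER: Bangkok


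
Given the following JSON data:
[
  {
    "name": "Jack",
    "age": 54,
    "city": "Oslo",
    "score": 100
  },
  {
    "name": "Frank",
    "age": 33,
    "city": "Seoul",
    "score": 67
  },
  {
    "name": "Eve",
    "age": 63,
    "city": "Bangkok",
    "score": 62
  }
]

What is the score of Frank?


Looking up record where name = Frank
Record index: 1
Field 'score' = 67

ANSWER: 67


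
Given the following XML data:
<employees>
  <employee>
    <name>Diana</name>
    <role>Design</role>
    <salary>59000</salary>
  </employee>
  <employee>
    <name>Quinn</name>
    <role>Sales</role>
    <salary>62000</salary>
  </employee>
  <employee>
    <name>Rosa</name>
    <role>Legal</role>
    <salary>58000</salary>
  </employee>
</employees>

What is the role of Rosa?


Searching for <employee> with <name>Rosa</name>
Found at position 3
<role>Legal</role>

ANSWER: Legal


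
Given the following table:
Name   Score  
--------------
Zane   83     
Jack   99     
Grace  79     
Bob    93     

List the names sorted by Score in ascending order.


Sorting by Score (ascending):
  Grace: 79
  Zane: 83
  Bob: 93
  Jack: 99


ANSWER: Grace, Zane, Bob, Jack


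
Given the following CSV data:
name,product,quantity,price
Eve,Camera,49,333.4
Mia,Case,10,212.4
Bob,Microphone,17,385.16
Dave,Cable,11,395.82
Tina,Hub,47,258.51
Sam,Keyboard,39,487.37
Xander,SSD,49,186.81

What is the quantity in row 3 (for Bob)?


Row 3: Bob
Column 'quantity' = 17

ANSWER: 17


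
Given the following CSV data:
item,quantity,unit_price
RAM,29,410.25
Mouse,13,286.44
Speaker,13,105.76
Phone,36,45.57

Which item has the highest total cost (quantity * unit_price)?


Computing row totals:
  RAM: 11897.25
  Mouse: 3723.72
  Speaker: 1374.88
  Phone: 1640.52
Maximum: RAM (11897.25)

ANSWER: RAM


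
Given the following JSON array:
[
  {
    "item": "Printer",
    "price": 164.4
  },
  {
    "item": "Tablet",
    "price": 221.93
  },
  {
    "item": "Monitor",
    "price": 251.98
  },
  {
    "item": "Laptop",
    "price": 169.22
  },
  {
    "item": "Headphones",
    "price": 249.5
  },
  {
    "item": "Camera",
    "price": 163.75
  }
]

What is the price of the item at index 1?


Array index 1 -> Tablet
price = 221.93

ANSWER: 221.93


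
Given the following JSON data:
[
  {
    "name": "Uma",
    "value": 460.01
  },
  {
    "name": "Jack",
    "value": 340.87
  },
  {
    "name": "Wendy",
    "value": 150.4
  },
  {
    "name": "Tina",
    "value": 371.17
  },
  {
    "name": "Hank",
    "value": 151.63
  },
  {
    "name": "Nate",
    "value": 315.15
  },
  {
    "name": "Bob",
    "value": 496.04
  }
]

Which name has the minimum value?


Comparing values:
  Uma: 460.01
  Jack: 340.87
  Wendy: 150.4
  Tina: 371.17
  Hank: 151.63
  Nate: 315.15
  Bob: 496.04
Minimum: Wendy (150.4)

ANSWER: Wendy


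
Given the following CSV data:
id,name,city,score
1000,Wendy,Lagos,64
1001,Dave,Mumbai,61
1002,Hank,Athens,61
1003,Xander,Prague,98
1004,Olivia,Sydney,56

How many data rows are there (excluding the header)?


Counting rows (excluding header):
Header: id,name,city,score
Data rows: 5

ANSWER: 5


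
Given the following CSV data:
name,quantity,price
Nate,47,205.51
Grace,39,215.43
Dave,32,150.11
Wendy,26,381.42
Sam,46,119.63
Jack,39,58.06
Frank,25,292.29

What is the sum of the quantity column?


Values in 'quantity' column:
  Row 1: 47
  Row 2: 39
  Row 3: 32
  Row 4: 26
  Row 5: 46
  Row 6: 39
  Row 7: 25
Sum = 47 + 39 + 32 + 26 + 46 + 39 + 25 = 254

ANSWER: 254


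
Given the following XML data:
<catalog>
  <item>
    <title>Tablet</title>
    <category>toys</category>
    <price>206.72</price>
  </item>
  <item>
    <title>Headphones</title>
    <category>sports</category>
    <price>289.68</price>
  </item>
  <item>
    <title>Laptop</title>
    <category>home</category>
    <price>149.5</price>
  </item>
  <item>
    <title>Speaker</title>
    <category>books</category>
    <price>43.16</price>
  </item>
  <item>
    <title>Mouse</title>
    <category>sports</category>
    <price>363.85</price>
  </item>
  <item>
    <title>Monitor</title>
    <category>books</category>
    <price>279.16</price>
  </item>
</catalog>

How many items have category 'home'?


Scanning <item> elements for <category>home</category>:
  Item 3: Laptop -> MATCH
Count: 1

ANSWER: 1


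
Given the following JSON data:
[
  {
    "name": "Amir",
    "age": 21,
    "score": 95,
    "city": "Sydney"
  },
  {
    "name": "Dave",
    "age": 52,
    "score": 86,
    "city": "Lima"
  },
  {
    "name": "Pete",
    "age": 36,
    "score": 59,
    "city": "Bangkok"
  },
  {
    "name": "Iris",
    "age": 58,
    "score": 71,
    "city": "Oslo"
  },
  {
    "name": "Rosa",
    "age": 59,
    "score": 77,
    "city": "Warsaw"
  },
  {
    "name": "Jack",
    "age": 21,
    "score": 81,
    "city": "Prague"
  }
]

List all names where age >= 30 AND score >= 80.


Checking both conditions:
  Amir (age=21, score=95) -> no
  Dave (age=52, score=86) -> YES
  Pete (age=36, score=59) -> no
  Iris (age=58, score=71) -> no
  Rosa (age=59, score=77) -> no
  Jack (age=21, score=81) -> no


ANSWER: Dave


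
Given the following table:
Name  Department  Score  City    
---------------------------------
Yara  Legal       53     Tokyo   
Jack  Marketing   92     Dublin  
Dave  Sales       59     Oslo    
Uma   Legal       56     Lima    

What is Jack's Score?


Row 2: Jack
Score = 92

ANSWER: 92


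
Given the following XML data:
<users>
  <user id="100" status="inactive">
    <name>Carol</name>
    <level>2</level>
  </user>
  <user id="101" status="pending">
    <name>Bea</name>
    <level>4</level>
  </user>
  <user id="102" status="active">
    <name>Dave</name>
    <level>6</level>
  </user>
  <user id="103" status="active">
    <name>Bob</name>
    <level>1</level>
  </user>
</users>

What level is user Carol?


Finding user: Carol
<level>2</level>

ANSWER: 2


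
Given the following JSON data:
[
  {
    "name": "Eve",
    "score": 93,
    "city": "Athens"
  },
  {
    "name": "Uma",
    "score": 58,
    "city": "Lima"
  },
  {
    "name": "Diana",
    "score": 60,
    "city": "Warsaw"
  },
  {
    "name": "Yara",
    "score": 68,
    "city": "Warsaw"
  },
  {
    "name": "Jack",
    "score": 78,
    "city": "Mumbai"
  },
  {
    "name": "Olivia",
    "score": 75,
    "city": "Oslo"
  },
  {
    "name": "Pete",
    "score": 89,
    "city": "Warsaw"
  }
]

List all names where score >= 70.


Filtering records where score >= 70:
  Eve (score=93) -> YES
  Uma (score=58) -> no
  Diana (score=60) -> no
  Yara (score=68) -> no
  Jack (score=78) -> YES
  Olivia (score=75) -> YES
  Pete (score=89) -> YES


ANSWER: Eve, Jack, Olivia, Pete


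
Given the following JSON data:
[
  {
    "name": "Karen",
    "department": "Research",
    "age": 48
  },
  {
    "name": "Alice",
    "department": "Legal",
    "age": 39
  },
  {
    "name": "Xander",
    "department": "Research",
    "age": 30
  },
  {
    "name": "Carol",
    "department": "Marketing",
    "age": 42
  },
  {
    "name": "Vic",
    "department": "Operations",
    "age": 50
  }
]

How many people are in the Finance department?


Scanning records for department = Finance
  No matches found
Count: 0

ANSWER: 0


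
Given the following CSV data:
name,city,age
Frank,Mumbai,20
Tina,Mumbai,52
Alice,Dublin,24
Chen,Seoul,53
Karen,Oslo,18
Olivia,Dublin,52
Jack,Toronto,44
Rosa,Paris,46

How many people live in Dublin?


Scanning city column for 'Dublin':
  Row 3: Alice -> MATCH
  Row 6: Olivia -> MATCH
Total matches: 2

ANSWER: 2


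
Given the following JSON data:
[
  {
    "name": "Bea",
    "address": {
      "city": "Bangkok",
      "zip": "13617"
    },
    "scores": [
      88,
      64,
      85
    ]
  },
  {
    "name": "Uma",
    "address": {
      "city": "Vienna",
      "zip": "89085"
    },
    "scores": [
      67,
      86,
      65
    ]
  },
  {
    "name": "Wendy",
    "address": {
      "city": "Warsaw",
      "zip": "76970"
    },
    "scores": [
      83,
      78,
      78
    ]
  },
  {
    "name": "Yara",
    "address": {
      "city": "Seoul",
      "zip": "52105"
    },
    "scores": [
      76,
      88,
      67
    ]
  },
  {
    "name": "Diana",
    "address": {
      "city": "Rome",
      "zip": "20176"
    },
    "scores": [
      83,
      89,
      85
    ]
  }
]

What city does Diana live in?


Path: records[4].address.city
Value: Rome

ANSWER: Rome


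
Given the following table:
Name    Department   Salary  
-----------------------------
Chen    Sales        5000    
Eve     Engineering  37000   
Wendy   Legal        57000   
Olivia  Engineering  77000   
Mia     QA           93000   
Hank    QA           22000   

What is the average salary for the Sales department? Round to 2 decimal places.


Sales department members:
  Chen: 5000
Sum = 5000
Count = 1
Average = 5000 / 1 = 5000.00

ANSWER: 5000.00


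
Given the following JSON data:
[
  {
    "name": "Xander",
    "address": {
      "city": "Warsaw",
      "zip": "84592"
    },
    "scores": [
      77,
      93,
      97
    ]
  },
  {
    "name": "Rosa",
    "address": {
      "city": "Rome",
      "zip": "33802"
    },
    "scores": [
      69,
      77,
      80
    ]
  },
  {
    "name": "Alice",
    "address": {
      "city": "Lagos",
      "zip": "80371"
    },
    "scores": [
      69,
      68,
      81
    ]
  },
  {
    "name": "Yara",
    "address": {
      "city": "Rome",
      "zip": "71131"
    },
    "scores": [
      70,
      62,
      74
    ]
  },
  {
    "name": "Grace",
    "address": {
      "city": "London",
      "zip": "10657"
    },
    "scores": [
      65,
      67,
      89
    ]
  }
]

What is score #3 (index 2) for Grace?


Path: records[4].scores[2]
Value: 89

ANSWER: 89


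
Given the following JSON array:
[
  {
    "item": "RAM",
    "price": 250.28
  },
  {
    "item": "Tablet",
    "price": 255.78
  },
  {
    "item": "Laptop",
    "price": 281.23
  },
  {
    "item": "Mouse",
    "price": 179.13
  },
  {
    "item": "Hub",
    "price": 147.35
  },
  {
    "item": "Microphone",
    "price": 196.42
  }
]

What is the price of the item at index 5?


Array index 5 -> Microphone
price = 196.42

ANSWER: 196.42


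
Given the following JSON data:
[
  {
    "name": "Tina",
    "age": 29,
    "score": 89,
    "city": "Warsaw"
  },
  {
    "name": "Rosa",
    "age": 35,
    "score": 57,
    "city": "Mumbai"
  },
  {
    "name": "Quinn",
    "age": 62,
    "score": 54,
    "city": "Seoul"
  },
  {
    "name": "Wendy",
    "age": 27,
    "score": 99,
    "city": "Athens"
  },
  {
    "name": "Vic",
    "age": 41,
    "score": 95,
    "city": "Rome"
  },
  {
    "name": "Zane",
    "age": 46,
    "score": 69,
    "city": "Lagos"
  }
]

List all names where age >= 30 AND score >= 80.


Checking both conditions:
  Tina (age=29, score=89) -> no
  Rosa (age=35, score=57) -> no
  Quinn (age=62, score=54) -> no
  Wendy (age=27, score=99) -> no
  Vic (age=41, score=95) -> YES
  Zane (age=46, score=69) -> no


ANSWER: Vic


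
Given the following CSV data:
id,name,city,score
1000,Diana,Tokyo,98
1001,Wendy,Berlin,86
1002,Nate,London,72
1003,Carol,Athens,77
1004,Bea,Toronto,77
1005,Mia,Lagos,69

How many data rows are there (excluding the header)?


Counting rows (excluding header):
Header: id,name,city,score
Data rows: 6

ANSWER: 6


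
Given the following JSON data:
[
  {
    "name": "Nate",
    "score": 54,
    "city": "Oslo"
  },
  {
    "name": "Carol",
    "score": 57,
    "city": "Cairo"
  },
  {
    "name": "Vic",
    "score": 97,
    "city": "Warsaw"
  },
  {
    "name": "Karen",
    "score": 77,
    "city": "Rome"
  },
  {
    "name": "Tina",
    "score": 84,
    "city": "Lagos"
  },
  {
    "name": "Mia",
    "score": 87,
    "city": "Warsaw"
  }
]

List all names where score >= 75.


Filtering records where score >= 75:
  Nate (score=54) -> no
  Carol (score=57) -> no
  Vic (score=97) -> YES
  Karen (score=77) -> YES
  Tina (score=84) -> YES
  Mia (score=87) -> YES


ANSWER: Vic, Karen, Tina, Mia


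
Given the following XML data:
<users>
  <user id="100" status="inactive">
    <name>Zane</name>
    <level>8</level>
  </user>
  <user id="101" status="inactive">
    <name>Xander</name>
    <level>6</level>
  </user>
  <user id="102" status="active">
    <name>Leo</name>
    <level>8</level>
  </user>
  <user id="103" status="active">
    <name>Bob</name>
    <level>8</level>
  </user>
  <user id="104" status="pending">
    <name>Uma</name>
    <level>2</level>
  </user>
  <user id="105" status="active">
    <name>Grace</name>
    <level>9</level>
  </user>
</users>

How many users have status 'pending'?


Counting users with status='pending':
  Uma (id=104) -> MATCH
Count: 1

ANSWER: 1


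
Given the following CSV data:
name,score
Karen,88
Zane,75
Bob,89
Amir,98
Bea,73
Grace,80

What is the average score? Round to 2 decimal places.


Scores: 88, 75, 89, 98, 73, 80
Sum = 503
Count = 6
Average = 503 / 6 = 83.83

ANSWER: 83.83


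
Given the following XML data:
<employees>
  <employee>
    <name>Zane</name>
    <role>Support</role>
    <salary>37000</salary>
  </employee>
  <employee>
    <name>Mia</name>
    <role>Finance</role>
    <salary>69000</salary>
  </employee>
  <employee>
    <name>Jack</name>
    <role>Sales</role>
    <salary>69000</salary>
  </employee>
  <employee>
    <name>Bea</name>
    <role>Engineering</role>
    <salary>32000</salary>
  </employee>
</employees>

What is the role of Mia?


Searching for <employee> with <name>Mia</name>
Found at position 2
<role>Finance</role>

ANSWER: Finance


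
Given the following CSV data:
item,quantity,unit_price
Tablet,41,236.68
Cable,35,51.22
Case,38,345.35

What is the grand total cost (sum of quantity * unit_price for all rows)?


Computing row totals:
  Tablet: 41 * 236.68 = 9703.88
  Cable: 35 * 51.22 = 1792.7
  Case: 38 * 345.35 = 13123.3
Grand total = 9703.88 + 1792.7 + 13123.3 = 24619.88

ANSWER: 24619.88


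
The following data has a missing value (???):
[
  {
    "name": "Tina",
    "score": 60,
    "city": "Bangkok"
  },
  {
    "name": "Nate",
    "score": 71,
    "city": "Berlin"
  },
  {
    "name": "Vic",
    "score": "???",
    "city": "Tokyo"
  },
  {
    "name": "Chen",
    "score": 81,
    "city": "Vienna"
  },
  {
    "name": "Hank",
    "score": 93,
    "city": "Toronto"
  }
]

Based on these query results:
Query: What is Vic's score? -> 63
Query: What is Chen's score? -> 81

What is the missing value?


The missing value is Vic's score
From query: Vic's score = 63

ANSWER: 63


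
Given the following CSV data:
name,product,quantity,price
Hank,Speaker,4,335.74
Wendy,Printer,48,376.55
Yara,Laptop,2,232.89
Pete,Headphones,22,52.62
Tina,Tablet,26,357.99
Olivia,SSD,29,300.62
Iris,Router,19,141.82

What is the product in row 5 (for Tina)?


Row 5: Tina
Column 'product' = Tablet

ANSWER: Tablet


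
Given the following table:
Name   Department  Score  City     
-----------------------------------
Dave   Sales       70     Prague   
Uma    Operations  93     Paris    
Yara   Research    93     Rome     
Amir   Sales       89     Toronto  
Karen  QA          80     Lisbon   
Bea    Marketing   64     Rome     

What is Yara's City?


Row 3: Yara
City = Rome

ANSWER: Rome


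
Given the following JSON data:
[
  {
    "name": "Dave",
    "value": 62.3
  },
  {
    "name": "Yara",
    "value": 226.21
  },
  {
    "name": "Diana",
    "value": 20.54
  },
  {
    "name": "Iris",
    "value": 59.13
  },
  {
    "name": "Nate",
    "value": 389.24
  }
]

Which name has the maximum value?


Comparing values:
  Dave: 62.3
  Yara: 226.21
  Diana: 20.54
  Iris: 59.13
  Nate: 389.24
Maximum: Nate (389.24)

ANSWER: Nate


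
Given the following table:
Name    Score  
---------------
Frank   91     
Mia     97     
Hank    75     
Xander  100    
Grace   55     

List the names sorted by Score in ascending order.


Sorting by Score (ascending):
  Grace: 55
  Hank: 75
  Frank: 91
  Mia: 97
  Xander: 100


ANSWER: Grace, Hank, Frank, Mia, Xander


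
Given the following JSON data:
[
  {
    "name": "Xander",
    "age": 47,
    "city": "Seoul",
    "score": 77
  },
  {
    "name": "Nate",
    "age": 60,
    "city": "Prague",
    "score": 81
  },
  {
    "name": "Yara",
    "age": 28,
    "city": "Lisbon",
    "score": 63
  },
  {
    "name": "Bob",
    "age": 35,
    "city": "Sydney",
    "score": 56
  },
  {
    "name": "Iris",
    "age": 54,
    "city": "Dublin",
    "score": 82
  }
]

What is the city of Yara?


Looking up record where name = Yara
Record index: 2
Field 'city' = Lisbon

ANSWER: Lisbon


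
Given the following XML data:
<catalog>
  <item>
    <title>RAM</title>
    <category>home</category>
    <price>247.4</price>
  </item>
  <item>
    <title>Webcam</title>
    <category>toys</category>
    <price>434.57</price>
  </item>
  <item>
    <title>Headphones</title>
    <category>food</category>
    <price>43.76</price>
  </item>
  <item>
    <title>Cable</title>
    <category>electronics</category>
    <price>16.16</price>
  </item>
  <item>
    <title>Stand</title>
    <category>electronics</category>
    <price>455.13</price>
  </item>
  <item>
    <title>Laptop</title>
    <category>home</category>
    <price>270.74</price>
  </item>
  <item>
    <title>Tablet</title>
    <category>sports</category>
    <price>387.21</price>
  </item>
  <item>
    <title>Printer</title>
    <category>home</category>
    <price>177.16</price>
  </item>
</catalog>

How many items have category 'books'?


Scanning <item> elements for <category>books</category>:
Count: 0

ANSWER: 0


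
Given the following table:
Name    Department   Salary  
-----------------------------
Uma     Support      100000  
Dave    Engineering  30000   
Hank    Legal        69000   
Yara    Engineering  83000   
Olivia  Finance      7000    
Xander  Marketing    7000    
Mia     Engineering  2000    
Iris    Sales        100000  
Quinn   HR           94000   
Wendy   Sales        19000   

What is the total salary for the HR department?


HR department members:
  Quinn: 94000
Total = 94000 = 94000

ANSWER: 94000


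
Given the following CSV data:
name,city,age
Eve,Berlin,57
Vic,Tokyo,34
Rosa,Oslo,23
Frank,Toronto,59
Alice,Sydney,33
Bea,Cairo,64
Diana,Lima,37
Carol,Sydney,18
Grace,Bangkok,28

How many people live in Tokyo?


Scanning city column for 'Tokyo':
  Row 2: Vic -> MATCH
Total matches: 1

ANSWER: 1


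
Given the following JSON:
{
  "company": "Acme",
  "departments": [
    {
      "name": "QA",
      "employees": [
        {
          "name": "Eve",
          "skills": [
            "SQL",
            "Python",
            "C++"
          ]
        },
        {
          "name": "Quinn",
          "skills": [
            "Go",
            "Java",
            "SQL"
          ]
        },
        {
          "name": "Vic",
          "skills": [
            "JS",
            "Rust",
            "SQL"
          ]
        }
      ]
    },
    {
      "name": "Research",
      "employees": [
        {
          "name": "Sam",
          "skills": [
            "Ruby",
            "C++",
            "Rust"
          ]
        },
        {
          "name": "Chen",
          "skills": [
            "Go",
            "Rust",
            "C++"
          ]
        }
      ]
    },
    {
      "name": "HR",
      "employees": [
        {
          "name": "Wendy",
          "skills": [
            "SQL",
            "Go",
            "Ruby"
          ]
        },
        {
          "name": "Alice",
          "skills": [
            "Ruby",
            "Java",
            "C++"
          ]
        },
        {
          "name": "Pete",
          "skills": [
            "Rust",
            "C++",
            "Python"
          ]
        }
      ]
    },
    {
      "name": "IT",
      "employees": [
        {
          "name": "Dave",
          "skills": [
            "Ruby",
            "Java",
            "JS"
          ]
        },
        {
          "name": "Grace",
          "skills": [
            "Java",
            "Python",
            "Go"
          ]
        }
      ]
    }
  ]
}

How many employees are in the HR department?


Path: departments[2].employees
Count: 3

ANSWER: 3


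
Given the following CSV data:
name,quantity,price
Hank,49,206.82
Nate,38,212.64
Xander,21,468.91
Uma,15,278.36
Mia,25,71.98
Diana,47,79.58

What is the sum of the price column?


Values in 'price' column:
  Row 1: 206.82
  Row 2: 212.64
  Row 3: 468.91
  Row 4: 278.36
  Row 5: 71.98
  Row 6: 79.58
Sum = 206.82 + 212.64 + 468.91 + 278.36 + 71.98 + 79.58 = 1318.29

ANSWER: 1318.29


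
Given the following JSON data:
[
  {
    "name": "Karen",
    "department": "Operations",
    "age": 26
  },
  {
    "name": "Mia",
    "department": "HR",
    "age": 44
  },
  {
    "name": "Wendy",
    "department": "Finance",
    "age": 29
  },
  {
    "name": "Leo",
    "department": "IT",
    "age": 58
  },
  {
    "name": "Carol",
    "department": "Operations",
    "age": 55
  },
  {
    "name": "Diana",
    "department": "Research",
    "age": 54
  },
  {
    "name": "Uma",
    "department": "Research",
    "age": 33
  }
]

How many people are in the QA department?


Scanning records for department = QA
  No matches found
Count: 0

ANSWER: 0


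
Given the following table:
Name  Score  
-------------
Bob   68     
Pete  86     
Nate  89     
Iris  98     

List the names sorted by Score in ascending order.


Sorting by Score (ascending):
  Bob: 68
  Pete: 86
  Nate: 89
  Iris: 98


ANSWER: Bob, Pete, Nate, Iris


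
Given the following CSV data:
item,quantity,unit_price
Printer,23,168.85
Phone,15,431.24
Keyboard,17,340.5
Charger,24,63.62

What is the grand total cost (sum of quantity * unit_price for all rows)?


Computing row totals:
  Printer: 23 * 168.85 = 3883.55
  Phone: 15 * 431.24 = 6468.6
  Keyboard: 17 * 340.5 = 5788.5
  Charger: 24 * 63.62 = 1526.88
Grand total = 3883.55 + 6468.6 + 5788.5 + 1526.88 = 17667.53

ANSWER: 17667.53


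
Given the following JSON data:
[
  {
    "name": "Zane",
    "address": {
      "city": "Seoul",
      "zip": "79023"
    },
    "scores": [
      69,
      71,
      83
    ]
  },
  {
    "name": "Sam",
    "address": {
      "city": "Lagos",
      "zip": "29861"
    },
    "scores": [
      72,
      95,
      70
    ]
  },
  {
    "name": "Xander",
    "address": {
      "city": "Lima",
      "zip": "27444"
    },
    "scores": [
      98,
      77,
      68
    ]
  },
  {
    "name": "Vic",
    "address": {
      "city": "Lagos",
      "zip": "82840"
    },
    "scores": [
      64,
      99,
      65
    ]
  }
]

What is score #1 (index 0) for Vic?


Path: records[3].scores[0]
Value: 64

ANSWER: 64


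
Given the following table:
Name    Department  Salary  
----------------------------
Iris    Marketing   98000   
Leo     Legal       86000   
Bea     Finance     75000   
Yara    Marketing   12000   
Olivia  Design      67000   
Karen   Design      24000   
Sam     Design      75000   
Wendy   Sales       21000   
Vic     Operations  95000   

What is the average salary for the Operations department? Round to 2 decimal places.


Operations department members:
  Vic: 95000
Sum = 95000
Count = 1
Average = 95000 / 1 = 95000.00

ANSWER: 95000.00


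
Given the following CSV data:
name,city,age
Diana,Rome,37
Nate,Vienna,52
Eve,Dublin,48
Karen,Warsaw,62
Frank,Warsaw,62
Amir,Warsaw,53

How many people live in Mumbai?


Scanning city column for 'Mumbai':
Total matches: 0

ANSWER: 0


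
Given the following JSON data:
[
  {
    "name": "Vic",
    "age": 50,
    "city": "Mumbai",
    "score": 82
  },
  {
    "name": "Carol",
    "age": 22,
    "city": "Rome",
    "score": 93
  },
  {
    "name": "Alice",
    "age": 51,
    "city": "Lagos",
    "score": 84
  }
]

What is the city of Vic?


Looking up record where name = Vic
Record index: 0
Field 'city' = Mumbai

ANSWER: Mumbai


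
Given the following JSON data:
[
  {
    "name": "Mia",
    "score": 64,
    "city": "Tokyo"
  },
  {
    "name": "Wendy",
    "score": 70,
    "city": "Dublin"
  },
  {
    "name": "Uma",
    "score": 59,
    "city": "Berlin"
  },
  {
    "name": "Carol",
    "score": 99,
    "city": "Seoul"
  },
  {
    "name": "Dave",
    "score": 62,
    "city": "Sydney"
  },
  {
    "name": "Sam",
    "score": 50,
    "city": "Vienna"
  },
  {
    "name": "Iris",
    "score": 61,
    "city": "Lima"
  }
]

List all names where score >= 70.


Filtering records where score >= 70:
  Mia (score=64) -> no
  Wendy (score=70) -> YES
  Uma (score=59) -> no
  Carol (score=99) -> YES
  Dave (score=62) -> no
  Sam (score=50) -> no
  Iris (score=61) -> no


ANSWER: Wendy, Carol


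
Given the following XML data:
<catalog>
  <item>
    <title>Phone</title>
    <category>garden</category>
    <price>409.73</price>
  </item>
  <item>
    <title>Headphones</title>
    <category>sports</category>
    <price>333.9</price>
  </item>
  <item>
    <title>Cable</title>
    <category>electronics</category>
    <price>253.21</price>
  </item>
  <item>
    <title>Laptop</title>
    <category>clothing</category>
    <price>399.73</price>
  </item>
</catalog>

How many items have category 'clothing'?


Scanning <item> elements for <category>clothing</category>:
  Item 4: Laptop -> MATCH
Count: 1

ANSWER: 1


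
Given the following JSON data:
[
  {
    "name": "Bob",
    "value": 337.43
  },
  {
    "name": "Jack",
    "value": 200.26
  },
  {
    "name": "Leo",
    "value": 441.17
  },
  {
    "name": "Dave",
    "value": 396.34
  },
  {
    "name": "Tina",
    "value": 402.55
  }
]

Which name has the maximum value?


Comparing values:
  Bob: 337.43
  Jack: 200.26
  Leo: 441.17
  Dave: 396.34
  Tina: 402.55
Maximum: Leo (441.17)

ANSWER: Leo


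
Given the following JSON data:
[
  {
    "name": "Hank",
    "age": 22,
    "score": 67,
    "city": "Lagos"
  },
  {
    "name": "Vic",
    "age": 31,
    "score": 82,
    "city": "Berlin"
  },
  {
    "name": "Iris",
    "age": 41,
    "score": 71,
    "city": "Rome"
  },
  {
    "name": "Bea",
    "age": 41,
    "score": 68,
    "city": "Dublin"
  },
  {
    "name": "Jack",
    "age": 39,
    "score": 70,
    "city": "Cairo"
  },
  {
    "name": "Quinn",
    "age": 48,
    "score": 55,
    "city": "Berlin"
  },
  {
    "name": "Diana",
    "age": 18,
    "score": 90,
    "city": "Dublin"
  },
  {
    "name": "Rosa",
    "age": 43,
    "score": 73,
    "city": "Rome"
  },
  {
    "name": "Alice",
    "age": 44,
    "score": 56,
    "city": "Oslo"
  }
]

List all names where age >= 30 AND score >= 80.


Checking both conditions:
  Hank (age=22, score=67) -> no
  Vic (age=31, score=82) -> YES
  Iris (age=41, score=71) -> no
  Bea (age=41, score=68) -> no
  Jack (age=39, score=70) -> no
  Quinn (age=48, score=55) -> no
  Diana (age=18, score=90) -> no
  Rosa (age=43, score=73) -> no
  Alice (age=44, score=56) -> no


ANSWER: Vic


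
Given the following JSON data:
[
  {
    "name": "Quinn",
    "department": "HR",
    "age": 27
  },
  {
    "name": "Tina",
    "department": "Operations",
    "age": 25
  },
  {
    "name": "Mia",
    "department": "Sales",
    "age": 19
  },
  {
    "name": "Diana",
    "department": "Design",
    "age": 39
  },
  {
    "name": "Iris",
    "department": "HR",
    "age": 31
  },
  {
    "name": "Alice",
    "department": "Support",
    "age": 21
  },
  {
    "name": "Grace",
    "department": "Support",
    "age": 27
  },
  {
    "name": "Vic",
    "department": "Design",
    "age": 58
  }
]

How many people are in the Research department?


Scanning records for department = Research
  No matches found
Count: 0

ANSWER: 0


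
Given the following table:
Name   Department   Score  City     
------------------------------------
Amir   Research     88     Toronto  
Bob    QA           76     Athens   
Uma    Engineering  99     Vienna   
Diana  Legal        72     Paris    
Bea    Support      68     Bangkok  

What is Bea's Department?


Row 5: Bea
Department = Support

ANSWER: Support


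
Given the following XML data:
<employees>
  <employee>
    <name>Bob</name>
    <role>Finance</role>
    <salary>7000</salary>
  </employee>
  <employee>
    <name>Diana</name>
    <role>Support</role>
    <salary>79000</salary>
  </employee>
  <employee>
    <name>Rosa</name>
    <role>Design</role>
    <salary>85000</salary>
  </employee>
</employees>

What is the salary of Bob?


Searching for <employee> with <name>Bob</name>
Found at position 1
<salary>7000</salary>

ANSWER: 7000


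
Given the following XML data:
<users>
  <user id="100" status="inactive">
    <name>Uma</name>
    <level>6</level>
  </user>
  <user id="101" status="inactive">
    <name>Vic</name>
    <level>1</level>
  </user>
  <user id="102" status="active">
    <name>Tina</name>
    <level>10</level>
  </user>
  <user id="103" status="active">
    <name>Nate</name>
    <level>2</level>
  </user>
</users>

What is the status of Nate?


Finding user with name = Nate
user id="103" status="active"

ANSWER: active


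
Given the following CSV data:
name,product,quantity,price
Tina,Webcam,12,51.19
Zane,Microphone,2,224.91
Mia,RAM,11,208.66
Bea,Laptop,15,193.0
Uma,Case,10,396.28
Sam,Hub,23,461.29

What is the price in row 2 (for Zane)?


Row 2: Zane
Column 'price' = 224.91

ANSWER: 224.91


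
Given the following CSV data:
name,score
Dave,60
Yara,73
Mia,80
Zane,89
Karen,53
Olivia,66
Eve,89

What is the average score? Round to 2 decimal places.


Scores: 60, 73, 80, 89, 53, 66, 89
Sum = 510
Count = 7
Average = 510 / 7 = 72.86

ANSWER: 72.86


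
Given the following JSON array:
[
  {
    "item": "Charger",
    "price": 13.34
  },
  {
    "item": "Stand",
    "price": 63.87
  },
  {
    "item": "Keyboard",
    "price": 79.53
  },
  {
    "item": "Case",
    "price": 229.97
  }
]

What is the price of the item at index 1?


Array index 1 -> Stand
price = 63.87

ANSWER: 63.87


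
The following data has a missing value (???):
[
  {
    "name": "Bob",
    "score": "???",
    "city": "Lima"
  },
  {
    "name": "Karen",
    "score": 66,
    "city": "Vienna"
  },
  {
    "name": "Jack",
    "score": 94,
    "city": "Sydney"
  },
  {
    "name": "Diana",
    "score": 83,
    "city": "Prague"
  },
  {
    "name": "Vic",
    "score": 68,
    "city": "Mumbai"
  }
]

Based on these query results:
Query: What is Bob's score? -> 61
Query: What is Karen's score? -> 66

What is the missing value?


The missing value is Bob's score
From query: Bob's score = 61

ANSWER: 61


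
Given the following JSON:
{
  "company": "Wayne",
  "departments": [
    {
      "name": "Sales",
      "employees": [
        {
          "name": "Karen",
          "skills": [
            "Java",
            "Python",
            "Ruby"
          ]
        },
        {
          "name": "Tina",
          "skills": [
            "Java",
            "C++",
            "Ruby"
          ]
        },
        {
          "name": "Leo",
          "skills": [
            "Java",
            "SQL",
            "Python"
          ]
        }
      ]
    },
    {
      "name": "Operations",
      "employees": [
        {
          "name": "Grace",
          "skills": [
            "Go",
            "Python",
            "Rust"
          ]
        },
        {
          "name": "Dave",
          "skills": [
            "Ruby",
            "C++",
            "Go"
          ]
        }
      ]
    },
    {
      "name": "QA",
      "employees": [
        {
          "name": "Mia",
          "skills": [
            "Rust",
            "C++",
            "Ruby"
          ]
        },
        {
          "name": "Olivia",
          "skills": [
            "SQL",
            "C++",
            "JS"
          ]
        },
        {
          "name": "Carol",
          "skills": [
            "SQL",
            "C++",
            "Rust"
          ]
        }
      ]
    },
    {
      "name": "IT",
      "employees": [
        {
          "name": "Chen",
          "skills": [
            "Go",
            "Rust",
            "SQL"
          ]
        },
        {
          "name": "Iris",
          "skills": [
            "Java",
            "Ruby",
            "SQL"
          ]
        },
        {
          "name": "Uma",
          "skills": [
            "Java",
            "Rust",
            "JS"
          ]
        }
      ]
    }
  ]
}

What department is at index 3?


Path: departments[3].name
Value: IT

ANSWER: IT


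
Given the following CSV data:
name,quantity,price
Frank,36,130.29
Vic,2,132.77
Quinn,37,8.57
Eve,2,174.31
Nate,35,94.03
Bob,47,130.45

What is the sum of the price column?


Values in 'price' column:
  Row 1: 130.29
  Row 2: 132.77
  Row 3: 8.57
  Row 4: 174.31
  Row 5: 94.03
  Row 6: 130.45
Sum = 130.29 + 132.77 + 8.57 + 174.31 + 94.03 + 130.45 = 670.42

ANSWER: 670.42


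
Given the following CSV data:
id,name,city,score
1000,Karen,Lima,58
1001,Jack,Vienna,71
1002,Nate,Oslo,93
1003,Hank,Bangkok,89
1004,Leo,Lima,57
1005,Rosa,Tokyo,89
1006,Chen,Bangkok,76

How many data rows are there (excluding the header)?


Counting rows (excluding header):
Header: id,name,city,score
Data rows: 7

ANSWER: 7


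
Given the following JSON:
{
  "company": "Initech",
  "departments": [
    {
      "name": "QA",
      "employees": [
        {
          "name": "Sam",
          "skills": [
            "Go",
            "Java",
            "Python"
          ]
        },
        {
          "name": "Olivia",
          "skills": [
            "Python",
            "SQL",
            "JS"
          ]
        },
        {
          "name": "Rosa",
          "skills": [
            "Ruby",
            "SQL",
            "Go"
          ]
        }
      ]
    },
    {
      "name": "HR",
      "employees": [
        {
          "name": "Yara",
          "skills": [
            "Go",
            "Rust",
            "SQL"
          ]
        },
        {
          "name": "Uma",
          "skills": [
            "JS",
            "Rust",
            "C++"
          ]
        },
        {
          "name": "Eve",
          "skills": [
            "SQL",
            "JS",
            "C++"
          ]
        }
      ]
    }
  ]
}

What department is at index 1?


Path: departments[1].name
Value: HR

ANSWER: HR


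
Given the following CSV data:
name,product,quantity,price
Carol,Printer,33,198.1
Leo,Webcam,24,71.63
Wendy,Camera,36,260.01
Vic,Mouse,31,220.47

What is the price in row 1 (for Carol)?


Row 1: Carol
Column 'price' = 198.1

ANSWER: 198.1


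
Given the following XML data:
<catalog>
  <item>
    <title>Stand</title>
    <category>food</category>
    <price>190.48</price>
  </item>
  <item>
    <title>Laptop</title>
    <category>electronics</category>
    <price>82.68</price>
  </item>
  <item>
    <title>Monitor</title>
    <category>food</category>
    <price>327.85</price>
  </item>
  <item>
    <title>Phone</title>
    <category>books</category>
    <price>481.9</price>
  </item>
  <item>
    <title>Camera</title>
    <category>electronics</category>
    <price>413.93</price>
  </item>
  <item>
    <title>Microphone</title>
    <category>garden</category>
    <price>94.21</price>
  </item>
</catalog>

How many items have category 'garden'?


Scanning <item> elements for <category>garden</category>:
  Item 6: Microphone -> MATCH
Count: 1

ANSWER: 1
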